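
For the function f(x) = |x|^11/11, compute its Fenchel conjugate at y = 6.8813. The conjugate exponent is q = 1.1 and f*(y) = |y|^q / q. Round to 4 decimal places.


The conjugate exponent q satisfies 1/p + 1/q = 1.
p = 11, so q = 11/(11 - 1) = 1.1
|y|^q = 6.8813^1.1 = 8.3452
f*(6.8813) = 8.3452 / 1.1 = 7.5866


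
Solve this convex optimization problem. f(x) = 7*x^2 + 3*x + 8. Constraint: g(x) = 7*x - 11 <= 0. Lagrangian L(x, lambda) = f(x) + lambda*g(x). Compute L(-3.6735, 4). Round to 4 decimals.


Step 1: Evaluate f(x).
f(-3.6735) = 7*(-3.6735)^2 + 3*(-3.6735) + 8 = 91.4417
Step 2: Evaluate g(x).
g(-3.6735) = 7*-3.6735 - 11 = -36.7145
Step 3: Compute Lagrangian.
L = 91.4417 + 4*-36.7145 = -55.4163


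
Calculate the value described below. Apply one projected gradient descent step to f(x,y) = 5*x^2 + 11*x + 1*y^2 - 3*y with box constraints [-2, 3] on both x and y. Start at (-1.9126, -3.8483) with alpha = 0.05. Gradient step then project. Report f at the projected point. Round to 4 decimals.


Step 1: Compute gradient at (-1.9126, -3.8483).
grad_x = 2*5*-1.9126 + 11 = -8.126
grad_y = 2*1*-3.8483 - 3 = -10.6966
Step 2: Gradient step.
x_raw = -1.9126 - 0.05*-8.126 = -1.5063
y_raw = -3.8483 - 0.05*-10.6966 = -3.3135
Step 3: Project onto [-2, 3].
x_proj = clip(-1.5063) = -1.5063
y_proj = clip(-3.3135) = -2.0
Step 4: Evaluate f.
f(-1.5063, -2.0) = 4.7754


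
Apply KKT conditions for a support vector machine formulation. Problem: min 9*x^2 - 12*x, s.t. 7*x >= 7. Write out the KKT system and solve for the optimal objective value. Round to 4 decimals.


Step 1: Try lambda = 0 (constraint inactive).
x_unc = 12/(2*9) = 0.6667
Check: 7*0.6667 = 4.6669 < 7 -- violated!
Step 2: Constraint must be active: 7*x = 7
x* = 7/7 = 1.0
lambda = (2*9*1.0 - 12)/7 = 0.8571
Step 3: Compute optimal value.
f(x*) = 9*1.0^2 - 12*1.0 = -3.0


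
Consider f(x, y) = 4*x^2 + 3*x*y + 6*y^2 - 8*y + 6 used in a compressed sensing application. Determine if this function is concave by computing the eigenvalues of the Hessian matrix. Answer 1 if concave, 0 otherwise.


The Hessian of f(x,y) = 4*x^2 + 3*x*y + 6*y^2 - 8*y + 6 is:
H = [[8, 3], [3, 12]]
Trace = 8 + 12 = 20
Determinant = 8*12 - (3)^2 = 87
Discriminant = (20)^2 - 4*87 = 52.0
Eigenvalues: lambda_1 = 6.3944, lambda_2 = 13.6056
The function is not concave.

0


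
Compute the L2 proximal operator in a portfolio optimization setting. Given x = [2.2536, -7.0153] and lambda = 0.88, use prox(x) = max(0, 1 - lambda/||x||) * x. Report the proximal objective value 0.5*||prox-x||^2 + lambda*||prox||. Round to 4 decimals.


Step 1: Compute ||x||.
||x|| = 7.3684
Step 2: Compute scaling factor.
scale = max(0, 1 - 0.88/7.3684) = 0.8806
Step 3: prox(x) = [1.9845, -6.1775]
||prox(x)|| = 6.4884
Step 4: Proximal objective.
0.5*||prox-x||^2 = 0.3872
lambda*||prox|| = 5.7098
Total = 6.097


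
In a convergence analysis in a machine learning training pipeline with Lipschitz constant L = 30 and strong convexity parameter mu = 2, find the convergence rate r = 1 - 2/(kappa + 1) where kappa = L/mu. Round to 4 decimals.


Step 1: Compute the condition number.
kappa = L/mu = 30/2 = 15.0
Step 2: Compute the convergence rate.
r = 1 - 2/(kappa + 1) = 1 - 2*mu/(L + mu) = (L - mu)/(L + mu) = 28/32 = 0.875


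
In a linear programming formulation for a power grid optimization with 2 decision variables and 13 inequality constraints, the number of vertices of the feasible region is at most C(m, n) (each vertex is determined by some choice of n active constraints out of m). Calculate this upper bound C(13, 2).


Each vertex corresponds to some choice of n active constraints out of m, so the number of vertices is at most C(m, n) = m! / (n!(m-n)!).
m = 13, n = 2
Numerator: 13 * 12
Denominator: 2! = 2
C(13, 2) = 78


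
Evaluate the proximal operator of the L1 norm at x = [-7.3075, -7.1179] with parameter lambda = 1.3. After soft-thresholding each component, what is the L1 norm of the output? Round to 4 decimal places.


Soft-thresholding with lambda = 1.3:
prox(-7.3075) = sign(-7.3075)*max(|-7.3075| - 1.3, 0) = -6.0075
prox(-7.1179) = sign(-7.1179)*max(|-7.1179| - 1.3, 0) = -5.8179
prox(x) = [-6.0075, -5.8179]
||prox(x)||_1 = 6.0075 + 5.8179 = 11.8254


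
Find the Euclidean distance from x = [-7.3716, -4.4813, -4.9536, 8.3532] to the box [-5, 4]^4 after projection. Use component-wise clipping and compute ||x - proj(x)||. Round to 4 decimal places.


Project each component onto [-5, 4].
clip(-7.3716) = -5.0, clip(-4.4813) = -4.4813, clip(-4.9536) = -4.9536, clip(8.3532) = 4.0
Projection = [-5.0, -4.4813, -4.9536, 4.0]
Squared diffs: [5.6245, 0.0, 0.0, 18.9504]
Distance = sqrt(24.5749) = 4.9573


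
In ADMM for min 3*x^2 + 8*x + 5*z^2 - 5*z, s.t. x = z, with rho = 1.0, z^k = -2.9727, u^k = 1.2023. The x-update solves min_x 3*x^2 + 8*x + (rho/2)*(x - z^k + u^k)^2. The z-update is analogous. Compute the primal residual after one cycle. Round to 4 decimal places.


ADMM iteration with rho = 1.0, z^k = -2.9727, u^k = 1.2023
Step 1: x-update.
Minimize 3*x^2 + 8*x + (1.0/2)*(x + 2.9727 + 1.2023)^2
FOC: (2*3 + 1.0)*x = -8 + 1.0*(-2.9727 - 1.2023)
x^{k+1} = -1.7393
Step 2: z-update.
Minimize 5*z^2 - 5*z + (1.0/2)*(-1.7393 - z + 1.2023)^2
FOC: (2*5 + 1.0)*z = 5 + 1.0*(-1.7393 + 1.2023)
z^{k+1} = 0.4057
Step 3: u-update.
u^{k+1} = 1.2023 - 1.7393 - 0.4057 = -0.9427
Step 4: Primal residual = |-1.7393 - 0.4057| = 2.145


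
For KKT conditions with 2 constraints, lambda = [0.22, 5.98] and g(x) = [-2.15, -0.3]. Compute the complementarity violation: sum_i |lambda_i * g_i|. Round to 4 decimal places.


KKT complementary slackness check:
lambda_1 * g_1 = 0.22 * -2.15 = -0.473
lambda_2 * g_2 = 5.98 * -0.3 = -1.794
Total violation = 0.473 + 1.794 = 2.267


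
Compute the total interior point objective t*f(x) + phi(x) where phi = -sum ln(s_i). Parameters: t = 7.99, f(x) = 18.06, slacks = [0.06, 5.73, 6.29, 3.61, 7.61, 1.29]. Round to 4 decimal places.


Step 1: Compute log-barrier.
ln values: [-2.8134, 1.7457, 1.839, 1.2837, 2.0295, 0.2546]
phi = -(-2.8134 + 1.7457 + 1.839 + 1.2837 + 2.0295 + 0.2546) = -4.3391
Step 2: Compute augmented objective.
t*f(x) = 7.99*18.06 = 144.2994
Total = 144.2994 - 4.3391 = 139.9603


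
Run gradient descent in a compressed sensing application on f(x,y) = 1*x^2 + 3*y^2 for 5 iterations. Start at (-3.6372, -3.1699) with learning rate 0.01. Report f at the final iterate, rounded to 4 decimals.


Gradient descent on f(x,y) = 1*x^2 + 3*y^2.
Starting point: (-3.6372, -3.1699), alpha = 0.01
Step 1: grad_x = 2*1*-3.6372 = -7.2744, grad_y = 2*3*-3.1699 = -19.0194
  x_1 = -3.6372 - 0.01*-7.2744 = -3.5645
  y_1 = -3.1699 - 0.01*-19.0194 = -2.9797
Step 2: grad_x = 2*1*-3.5645 = -7.1289, grad_y = 2*3*-2.9797 = -17.8782
  x_2 = -3.5645 - 0.01*-7.1289 = -3.4932
  y_2 = -2.9797 - 0.01*-17.8782 = -2.8009
Step 3: grad_x = 2*1*-3.4932 = -6.9863, grad_y = 2*3*-2.8009 = -16.8055
  x_3 = -3.4932 - 0.01*-6.9863 = -3.4233
  y_3 = -2.8009 - 0.01*-16.8055 = -2.6329
Step 4: grad_x = 2*1*-3.4233 = -6.8466, grad_y = 2*3*-2.6329 = -15.7972
  x_4 = -3.4233 - 0.01*-6.8466 = -3.3548
  y_4 = -2.6329 - 0.01*-15.7972 = -2.4749
Step 5: grad_x = 2*1*-3.3548 = -6.7097, grad_y = 2*3*-2.4749 = -14.8494
  x_5 = -3.3548 - 0.01*-6.7097 = -3.2877
  y_5 = -2.4749 - 0.01*-14.8494 = -2.3264
f(-3.2877, -2.3264) = 1*(-3.2877)^2 + 3*(-2.3264)^2 = 27.0457


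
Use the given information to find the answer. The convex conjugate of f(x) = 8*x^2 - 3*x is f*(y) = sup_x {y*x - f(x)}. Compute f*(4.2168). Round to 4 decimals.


f*(y) = sup_x {y*x - a*x^2 - b*x} = sup_x {(y-b)*x - a*x^2}
FOC: (y - b) - 2a*x = 0 => x* = (y - b)/(2a)
x* = (4.2168 + 3)/(2*8) = 0.4511
f*(4.2168) = (y-b)^2/(4a) = (4.2168 + 3)^2/(4*8)
= 52.0822/32 = 1.6276


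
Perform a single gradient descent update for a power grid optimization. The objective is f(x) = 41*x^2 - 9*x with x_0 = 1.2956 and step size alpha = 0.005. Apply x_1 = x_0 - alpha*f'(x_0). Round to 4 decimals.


We compute the gradient at x_0 and apply the update.
f'(x) = 82*x - 9
f'(1.2956) = 82*1.2956 - 9 = 97.2392
x_1 = 1.2956 - 0.005*97.2392 = 0.8094


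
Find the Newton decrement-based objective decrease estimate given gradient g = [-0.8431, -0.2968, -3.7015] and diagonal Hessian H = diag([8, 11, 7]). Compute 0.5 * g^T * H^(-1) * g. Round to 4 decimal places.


Step 1: H is diagonal, so H^(-1) * g = [-0.1054, -0.027, -0.5288].
Step 2: g^T H^(-1) g = sum_i g_i^2 / H_ii
  = (-0.8431)^2/8 + (-0.2968)^2/11 + (-3.7015)^2/7
  = 0.0889 + 0.008 + 1.9573 = 2.0542
Step 3: Objective decrease = 0.5 * g^T H^(-1) g = 1.0271


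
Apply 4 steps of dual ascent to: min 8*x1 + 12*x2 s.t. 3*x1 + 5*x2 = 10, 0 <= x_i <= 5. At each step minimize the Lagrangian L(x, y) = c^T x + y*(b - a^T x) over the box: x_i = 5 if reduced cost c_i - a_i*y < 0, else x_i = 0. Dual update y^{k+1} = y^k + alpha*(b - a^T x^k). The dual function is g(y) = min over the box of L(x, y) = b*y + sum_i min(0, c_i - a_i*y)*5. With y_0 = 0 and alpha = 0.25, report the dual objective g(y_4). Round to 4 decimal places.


Dual ascent for LP: min 8*x1 + 12*x2, 3*x1 + 5*x2 = 10, 0 <= x_i <= 5
Step 1: y^k = 0.0, reduced costs: (8.0, 12.0)
  x^k = (0.0, 0.0), subgradient = b - a^T x = 10.0
  y^{k+1} = 0.0 + 0.25*10.0 = 2.5
Step 2: y^k = 2.5, reduced costs: (0.5, -0.5)
  x^k = (0.0, 5.0), subgradient = b - a^T x = -15.0
  y^{k+1} = 2.5 + 0.25*-15.0 = -1.25
Step 3: y^k = -1.25, reduced costs: (11.75, 18.25)
  x^k = (0.0, 0.0), subgradient = b - a^T x = 10.0
  y^{k+1} = -1.25 + 0.25*10.0 = 1.25
Step 4: y^k = 1.25, reduced costs: (4.25, 5.75)
  x^k = (0.0, 0.0), subgradient = b - a^T x = 10.0
  y^{k+1} = 1.25 + 0.25*10.0 = 3.75
Dual objective at y_4 = 3.75: reduced costs (-3.25, -6.75), box minimizer x = (5.0, 5.0)
g(y_4) = b*y + (c1 - a1*y)*x1 + (c2 - a2*y)*x2 = 10*3.75 + (-3.25)*5.0 + (-6.75)*5.0 = 37.5 - 16.25 - 33.75 = -12.5


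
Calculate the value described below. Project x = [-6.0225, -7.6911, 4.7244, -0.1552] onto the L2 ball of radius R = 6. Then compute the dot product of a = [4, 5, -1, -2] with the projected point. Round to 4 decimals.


Step 1: Compute ||x|| (intermediates to 6 decimals).
||x|| = sqrt((-6.0225)^2 + (-7.6911)^2 + 4.7244^2 + (-0.1552)^2) = 10.852077
Step 2: Project.
Since ||x|| > R, scale = R/||x|| = 6/10.852077 = 0.55289, proj(x) = scale * x
proj(x) = [-3.32978, -4.252332, 2.612074, -0.085809]
Step 3: Dot product.
a^T * proj(x) = 4*(-3.32978) + 5*(-4.252332) - 1*2.612074 - 2*(-0.085809) = -37.0212


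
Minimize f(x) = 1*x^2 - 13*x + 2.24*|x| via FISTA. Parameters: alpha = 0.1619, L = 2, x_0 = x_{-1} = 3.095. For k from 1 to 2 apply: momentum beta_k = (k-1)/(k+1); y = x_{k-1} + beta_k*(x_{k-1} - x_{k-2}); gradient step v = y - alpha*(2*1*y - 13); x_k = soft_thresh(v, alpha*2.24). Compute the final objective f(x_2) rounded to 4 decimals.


FISTA on f(x) = 1*x^2 - 13*x + 2.24*|x|
L = 2, alpha = 0.1619
Iteration 1: beta = 0.0, y = 3.095 + 0.0*(3.095 - 3.095) = 3.095
  grad(y) = -6.81, v = y - alpha*grad = 4.1975
  prox(v) = soft_thresh(4.1975, 0.3627) = 3.8349
Iteration 2: beta = 0.3333, y = 3.8349 + 0.3333*(3.8349 - 3.095) = 4.0815
  grad(y) = -4.837, v = y - alpha*grad = 4.8646
  prox(v) = soft_thresh(4.8646, 0.3627) = 4.502
f(x_2) = 1*4.502^2 - 13*4.502 + 2.24*|4.502| = -28.1734


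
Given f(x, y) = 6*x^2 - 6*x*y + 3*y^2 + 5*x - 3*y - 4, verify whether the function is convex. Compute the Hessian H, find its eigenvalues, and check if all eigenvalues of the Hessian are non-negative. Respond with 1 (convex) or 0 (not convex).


The Hessian of f(x,y) = 6*x^2 - 6*x*y + 3*y^2 + 5*x - 3*y - 4 is:
H = [[12, -6], [-6, 6]]
Trace = 12 + 6 = 18
Determinant = 12*6 - (-6)^2 = 36
Discriminant = (18)^2 - 4*36 = 180.0
Eigenvalues: lambda_1 = 2.2918, lambda_2 = 15.7082
The function is convex.

1


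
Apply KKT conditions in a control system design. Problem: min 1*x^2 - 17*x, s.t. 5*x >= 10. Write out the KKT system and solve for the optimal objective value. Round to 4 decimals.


Step 1: Try lambda = 0 (constraint inactive).
Stationarity: 2*1*x - 17 = 0
x* = 17/(2*1) = 8.5
Check constraint: 5*8.5 = 42.5 >= 10 -- satisfied.
Step 2: Compute optimal value.
f(x*) = 1*8.5^2 - 17*8.5 = -72.25


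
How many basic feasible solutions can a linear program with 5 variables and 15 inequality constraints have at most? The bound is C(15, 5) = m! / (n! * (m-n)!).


Each vertex corresponds to some choice of n active constraints out of m, so the number of vertices is at most C(m, n) = m! / (n!(m-n)!).
m = 15, n = 5
Numerator: 15 * 14 * 13 * 12 * 11
Denominator: 5! = 120
C(15, 5) = 3003


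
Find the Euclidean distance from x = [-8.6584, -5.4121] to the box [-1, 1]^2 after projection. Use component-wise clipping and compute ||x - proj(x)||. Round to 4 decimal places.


Project each component onto [-1, 1].
clip(-8.6584) = -1.0, clip(-5.4121) = -1.0
Projection = [-1.0, -1.0]
Squared diffs: [58.6511, 19.4666]
Distance = sqrt(78.1177) = 8.8384


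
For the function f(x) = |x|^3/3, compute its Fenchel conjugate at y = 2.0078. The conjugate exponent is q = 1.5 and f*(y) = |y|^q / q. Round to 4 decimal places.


The conjugate exponent q satisfies 1/p + 1/q = 1.
p = 3, so q = 3/(3 - 1) = 1.5
|y|^q = 2.0078^1.5 = 2.845
f*(2.0078) = 2.845 / 1.5 = 1.8967


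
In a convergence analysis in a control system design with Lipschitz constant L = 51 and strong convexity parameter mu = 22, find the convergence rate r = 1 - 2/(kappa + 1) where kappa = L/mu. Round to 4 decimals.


Step 1: Compute the condition number.
kappa = L/mu = 51/22 = 2.3182
Step 2: Compute the convergence rate.
r = 1 - 2/(kappa + 1) = 1 - 2*mu/(L + mu) = (L - mu)/(L + mu) = 29/73 = 0.3973


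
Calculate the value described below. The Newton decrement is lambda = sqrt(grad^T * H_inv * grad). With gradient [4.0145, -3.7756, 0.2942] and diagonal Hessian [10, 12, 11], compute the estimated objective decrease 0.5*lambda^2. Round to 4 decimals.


Step 1: H is diagonal, so H^(-1) * g = [0.4015, -0.3146, 0.0267].
Step 2: g^T H^(-1) g = sum_i g_i^2 / H_ii
  = (4.0145)^2/10 + (-3.7756)^2/12 + (0.2942)^2/11
  = 1.6116 + 1.1879 + 0.0079 = 2.8074
Step 3: Objective decrease = 0.5 * g^T H^(-1) g = 1.4037


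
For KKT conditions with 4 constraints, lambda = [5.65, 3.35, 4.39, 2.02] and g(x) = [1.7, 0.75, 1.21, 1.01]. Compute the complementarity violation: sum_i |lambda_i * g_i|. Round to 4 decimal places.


KKT complementary slackness check:
lambda_1 * g_1 = 5.65 * 1.7 = 9.605
lambda_2 * g_2 = 3.35 * 0.75 = 2.5125
lambda_3 * g_3 = 4.39 * 1.21 = 5.3119
lambda_4 * g_4 = 2.02 * 1.01 = 2.0402
Total violation = 9.605 + 2.5125 + 5.3119 + 2.0402 = 19.4696


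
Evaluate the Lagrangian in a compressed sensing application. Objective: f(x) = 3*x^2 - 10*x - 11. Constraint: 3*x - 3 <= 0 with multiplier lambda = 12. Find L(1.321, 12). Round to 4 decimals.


Step 1: Evaluate f(x).
f(1.321) = 3*1.321^2 - 10*1.321 - 11 = -18.9749
Step 2: Evaluate g(x).
g(1.321) = 3*1.321 - 3 = 0.963
Step 3: Compute Lagrangian.
L = -18.9749 + 12*0.963 = -7.4189


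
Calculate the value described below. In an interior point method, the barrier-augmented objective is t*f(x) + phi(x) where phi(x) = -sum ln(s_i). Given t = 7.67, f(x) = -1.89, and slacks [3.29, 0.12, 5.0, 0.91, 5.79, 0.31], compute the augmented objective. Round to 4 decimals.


Step 1: Compute log-barrier.
ln values: [1.1909, -2.1203, 1.6094, -0.0943, 1.7561, -1.1712]
phi = -(1.1909 - 2.1203 + 1.6094 - 0.0943 + 1.7561 - 1.1712) = -1.1707
Step 2: Compute augmented objective.
t*f(x) = 7.67*-1.89 = -14.4963
Total = -14.4963 - 1.1707 = -15.667


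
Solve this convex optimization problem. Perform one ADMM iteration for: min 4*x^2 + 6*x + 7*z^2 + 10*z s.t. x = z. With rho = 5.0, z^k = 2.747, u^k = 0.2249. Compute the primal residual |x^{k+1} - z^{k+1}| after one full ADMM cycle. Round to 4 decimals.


ADMM iteration with rho = 5.0, z^k = 2.747, u^k = 0.2249
Step 1: x-update.
Minimize 4*x^2 + 6*x + (5.0/2)*(x - 2.747 + 0.2249)^2
FOC: (2*4 + 5.0)*x = -6 + 5.0*(2.747 - 0.2249)
x^{k+1} = 0.5085
Step 2: z-update.
Minimize 7*z^2 + 10*z + (5.0/2)*(0.5085 - z + 0.2249)^2
FOC: (2*7 + 5.0)*z = -10 + 5.0*(0.5085 + 0.2249)
z^{k+1} = -0.3333
Step 3: u-update.
u^{k+1} = 0.2249 + 0.5085 + 0.3333 = 1.0667
Step 4: Primal residual = |0.5085 + 0.3333| = 0.8418


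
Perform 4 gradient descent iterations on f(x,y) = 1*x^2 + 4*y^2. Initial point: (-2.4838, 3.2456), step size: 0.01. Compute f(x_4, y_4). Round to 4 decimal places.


Gradient descent on f(x,y) = 1*x^2 + 4*y^2.
Starting point: (-2.4838, 3.2456), alpha = 0.01
Step 1: grad_x = 2*1*-2.4838 = -4.9676, grad_y = 2*4*3.2456 = 25.9648
  x_1 = -2.4838 - 0.01*-4.9676 = -2.4341
  y_1 = 3.2456 - 0.01*25.9648 = 2.986
Step 2: grad_x = 2*1*-2.4341 = -4.8682, grad_y = 2*4*2.986 = 23.8876
  x_2 = -2.4341 - 0.01*-4.8682 = -2.3854
  y_2 = 2.986 - 0.01*23.8876 = 2.7471
Step 3: grad_x = 2*1*-2.3854 = -4.7709, grad_y = 2*4*2.7471 = 21.9766
  x_3 = -2.3854 - 0.01*-4.7709 = -2.3377
  y_3 = 2.7471 - 0.01*21.9766 = 2.5273
Step 4: grad_x = 2*1*-2.3377 = -4.6755, grad_y = 2*4*2.5273 = 20.2185
  x_4 = -2.3377 - 0.01*-4.6755 = -2.291
  y_4 = 2.5273 - 0.01*20.2185 = 2.3251
f(-2.291, 2.3251) = 1*(-2.291)^2 + 4*2.3251^2 = 26.8734


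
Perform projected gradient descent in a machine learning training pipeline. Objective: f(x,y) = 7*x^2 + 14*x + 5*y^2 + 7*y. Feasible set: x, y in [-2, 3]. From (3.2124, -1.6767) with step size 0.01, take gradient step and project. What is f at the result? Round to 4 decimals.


Step 1: Compute gradient at (3.2124, -1.6767).
grad_x = 2*7*3.2124 + 14 = 58.9736
grad_y = 2*5*-1.6767 + 7 = -9.767
Step 2: Gradient step.
x_raw = 3.2124 - 0.01*58.9736 = 2.6227
y_raw = -1.6767 - 0.01*-9.767 = -1.579
Step 3: Project onto [-2, 3].
x_proj = clip(2.6227) = 2.6227
y_proj = clip(-1.579) = -1.579
Step 4: Evaluate f.
f(2.6227, -1.579) = 86.2793


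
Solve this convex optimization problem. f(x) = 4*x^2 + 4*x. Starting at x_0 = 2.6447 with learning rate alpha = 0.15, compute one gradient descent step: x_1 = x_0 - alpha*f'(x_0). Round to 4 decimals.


We compute the gradient at x_0 and apply the update.
f'(x) = 8*x + 4
f'(2.6447) = 8*2.6447 + 4 = 25.1576
x_1 = 2.6447 - 0.15*25.1576 = -1.1289


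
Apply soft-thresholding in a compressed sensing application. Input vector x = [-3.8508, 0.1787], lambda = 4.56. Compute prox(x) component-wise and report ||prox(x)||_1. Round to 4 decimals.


Soft-thresholding with lambda = 4.56:
prox(-3.8508) = sign(-3.8508)*max(|-3.8508| - 4.56, 0) = 0.0
prox(0.1787) = sign(0.1787)*max(|0.1787| - 4.56, 0) = 0.0
prox(x) = [0.0, 0.0]
||prox(x)||_1 = 0.0 + 0.0 = 0.0


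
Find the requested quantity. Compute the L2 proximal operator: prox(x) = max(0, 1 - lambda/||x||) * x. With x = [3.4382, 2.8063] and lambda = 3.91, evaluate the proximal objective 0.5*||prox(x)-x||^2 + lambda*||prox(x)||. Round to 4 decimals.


Step 1: Compute ||x||.
||x|| = 4.4381
Step 2: Compute scaling factor.
scale = max(0, 1 - 3.91/4.4381) = 0.119
Step 3: prox(x) = [0.4091, 0.3339]
||prox(x)|| = 0.5281
Step 4: Proximal objective.
0.5*||prox-x||^2 = 7.6441
lambda*||prox|| = 2.0649
Total = 9.7088


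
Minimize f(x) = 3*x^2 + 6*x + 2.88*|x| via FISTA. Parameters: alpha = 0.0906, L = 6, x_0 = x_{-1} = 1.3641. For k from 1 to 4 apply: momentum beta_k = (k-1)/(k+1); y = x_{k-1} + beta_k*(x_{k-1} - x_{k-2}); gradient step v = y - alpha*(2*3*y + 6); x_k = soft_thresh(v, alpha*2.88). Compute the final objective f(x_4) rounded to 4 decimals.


FISTA on f(x) = 3*x^2 + 6*x + 2.88*|x|
L = 6, alpha = 0.0906
Iteration 1: beta = 0.0, y = 1.3641 + 0.0*(1.3641 - 1.3641) = 1.3641
  grad(y) = 14.1846, v = y - alpha*grad = 0.079
  prox(v) = soft_thresh(0.079, 0.2609) = 0.0
Iteration 2: beta = 0.3333, y = 0.0 + 0.3333*(0.0 - 1.3641) = -0.4547
  grad(y) = 3.2718, v = y - alpha*grad = -0.7511
  prox(v) = soft_thresh(-0.7511, 0.2609) = -0.4902
Iteration 3: beta = 0.5, y = -0.4902 + 0.5*(-0.4902 - 0.0) = -0.7353
  grad(y) = 1.5882, v = y - alpha*grad = -0.8792
  prox(v) = soft_thresh(-0.8792, 0.2609) = -0.6183
Iteration 4: beta = 0.6, y = -0.6183 + 0.6*(-0.6183 + 0.4902) = -0.6951
  grad(y) = 1.8294, v = y - alpha*grad = -0.8608
  prox(v) = soft_thresh(-0.8608, 0.2609) = -0.5999
f(x_4) = 3*(-0.5999)^2 + 6*(-0.5999) + 2.88*|-0.5999| = -0.792


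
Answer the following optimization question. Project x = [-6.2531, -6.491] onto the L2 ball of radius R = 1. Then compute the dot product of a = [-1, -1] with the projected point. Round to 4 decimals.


Step 1: Compute ||x|| (intermediates to 6 decimals).
||x|| = sqrt((-6.2531)^2 + (-6.491)^2) = 9.01301
Step 2: Project.
Since ||x|| > R, scale = R/||x|| = 1/9.01301 = 0.110951, proj(x) = scale * x
proj(x) = [-0.693788, -0.720183]
Step 3: Dot product.
a^T * proj(x) = -1*(-0.693788) - 1*(-0.720183) = 1.414


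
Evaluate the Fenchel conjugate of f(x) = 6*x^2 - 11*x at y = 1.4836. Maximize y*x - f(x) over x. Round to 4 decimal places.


f*(y) = sup_x {y*x - a*x^2 - b*x} = sup_x {(y-b)*x - a*x^2}
FOC: (y - b) - 2a*x = 0 => x* = (y - b)/(2a)
x* = (1.4836 + 11)/(2*6) = 1.0403
f*(1.4836) = (y-b)^2/(4a) = (1.4836 + 11)^2/(4*6)
= 155.8403/24 = 6.4933


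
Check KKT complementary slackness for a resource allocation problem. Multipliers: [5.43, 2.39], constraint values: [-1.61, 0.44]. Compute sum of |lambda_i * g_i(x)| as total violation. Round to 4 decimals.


KKT complementary slackness check:
lambda_1 * g_1 = 5.43 * -1.61 = -8.7423
lambda_2 * g_2 = 2.39 * 0.44 = 1.0516
Total violation = 8.7423 + 1.0516 = 9.7939


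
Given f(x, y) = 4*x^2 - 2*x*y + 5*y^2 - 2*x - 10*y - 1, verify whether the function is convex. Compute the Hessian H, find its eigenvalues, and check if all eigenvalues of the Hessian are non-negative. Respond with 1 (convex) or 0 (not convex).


The Hessian of f(x,y) = 4*x^2 - 2*x*y + 5*y^2 - 2*x - 10*y - 1 is:
H = [[8, -2], [-2, 10]]
Trace = 8 + 10 = 18
Determinant = 8*10 - (-2)^2 = 76
Discriminant = (18)^2 - 4*76 = 20.0
Eigenvalues: lambda_1 = 6.7639, lambda_2 = 11.2361
The function is convex.

1


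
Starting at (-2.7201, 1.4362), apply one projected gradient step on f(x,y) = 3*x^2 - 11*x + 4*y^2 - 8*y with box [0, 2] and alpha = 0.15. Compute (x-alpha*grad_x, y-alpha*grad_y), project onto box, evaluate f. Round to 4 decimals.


Step 1: Compute gradient at (-2.7201, 1.4362).
grad_x = 2*3*-2.7201 - 11 = -27.3206
grad_y = 2*4*1.4362 - 8 = 3.4896
Step 2: Gradient step.
x_raw = -2.7201 - 0.15*-27.3206 = 1.378
y_raw = 1.4362 - 0.15*3.4896 = 0.9128
Step 3: Project onto [0, 2].
x_proj = clip(1.378) = 1.378
y_proj = clip(0.9128) = 0.9128
Step 4: Evaluate f.
f(1.378, 0.9128) = -13.4309


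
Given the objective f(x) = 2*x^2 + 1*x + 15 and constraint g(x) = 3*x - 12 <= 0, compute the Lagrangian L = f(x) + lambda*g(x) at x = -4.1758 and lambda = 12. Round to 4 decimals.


Step 1: Evaluate f(x).
f(-4.1758) = 2*(-4.1758)^2 + 1*(-4.1758) + 15 = 45.6988
Step 2: Evaluate g(x).
g(-4.1758) = 3*-4.1758 - 12 = -24.5274
Step 3: Compute Lagrangian.
L = 45.6988 + 12*-24.5274 = -248.63


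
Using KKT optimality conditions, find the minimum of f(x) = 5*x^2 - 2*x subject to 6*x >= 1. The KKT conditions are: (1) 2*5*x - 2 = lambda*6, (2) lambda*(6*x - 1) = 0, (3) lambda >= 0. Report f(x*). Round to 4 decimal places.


Step 1: Try lambda = 0 (constraint inactive).
Stationarity: 2*5*x - 2 = 0
x* = 2/(2*5) = 0.2
Check constraint: 6*0.2 = 1.2 >= 1 -- satisfied.
Step 2: Compute optimal value.
f(x*) = 5*0.2^2 - 2*0.2 = -0.2


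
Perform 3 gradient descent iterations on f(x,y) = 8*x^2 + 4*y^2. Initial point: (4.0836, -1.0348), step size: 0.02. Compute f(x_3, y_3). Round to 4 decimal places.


Gradient descent on f(x,y) = 8*x^2 + 4*y^2.
Starting point: (4.0836, -1.0348), alpha = 0.02
Step 1: grad_x = 2*8*4.0836 = 65.3376, grad_y = 2*4*-1.0348 = -8.2784
  x_1 = 4.0836 - 0.02*65.3376 = 2.7768
  y_1 = -1.0348 - 0.02*-8.2784 = -0.8692
Step 2: grad_x = 2*8*2.7768 = 44.4296, grad_y = 2*4*-0.8692 = -6.9539
  x_2 = 2.7768 - 0.02*44.4296 = 1.8883
  y_2 = -0.8692 - 0.02*-6.9539 = -0.7302
Step 3: grad_x = 2*8*1.8883 = 30.2121, grad_y = 2*4*-0.7302 = -5.8412
  x_3 = 1.8883 - 0.02*30.2121 = 1.284
  y_3 = -0.7302 - 0.02*-5.8412 = -0.6133
f(1.284, -0.6133) = 8*1.284^2 + 4*(-0.6133)^2 = 14.6942


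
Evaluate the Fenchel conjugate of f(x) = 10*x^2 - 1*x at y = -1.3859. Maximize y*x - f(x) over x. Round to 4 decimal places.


f*(y) = sup_x {y*x - a*x^2 - b*x} = sup_x {(y-b)*x - a*x^2}
FOC: (y - b) - 2a*x = 0 => x* = (y - b)/(2a)
x* = (-1.3859 + 1)/(2*10) = -0.0193
f*(-1.3859) = (y-b)^2/(4a) = (-1.3859 + 1)^2/(4*10)
= 0.1489/40 = 0.0037


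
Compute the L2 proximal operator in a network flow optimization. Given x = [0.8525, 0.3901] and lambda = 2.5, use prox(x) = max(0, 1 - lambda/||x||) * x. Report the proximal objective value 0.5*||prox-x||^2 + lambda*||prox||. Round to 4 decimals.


Step 1: Compute ||x||.
||x|| = 0.9375
Step 2: Compute scaling factor.
scale = max(0, 1 - 2.5/0.9375) = 0.0
Step 3: prox(x) = [0.0, 0.0]
||prox(x)|| = 0.0
Step 4: Proximal objective.
0.5*||prox-x||^2 = 0.4395
lambda*||prox|| = 0.0
Total = 0.4395


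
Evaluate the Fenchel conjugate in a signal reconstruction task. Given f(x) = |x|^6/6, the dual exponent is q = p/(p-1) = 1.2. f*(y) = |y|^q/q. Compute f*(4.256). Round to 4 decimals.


The conjugate exponent q satisfies 1/p + 1/q = 1.
p = 6, so q = 6/(6 - 1) = 1.2
|y|^q = 4.256^1.2 = 5.6859
f*(4.256) = 5.6859 / 1.2 = 4.7383


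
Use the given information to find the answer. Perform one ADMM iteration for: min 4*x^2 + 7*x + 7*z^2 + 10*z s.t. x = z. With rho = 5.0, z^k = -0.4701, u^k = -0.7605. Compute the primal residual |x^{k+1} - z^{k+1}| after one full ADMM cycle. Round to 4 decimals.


ADMM iteration with rho = 5.0, z^k = -0.4701, u^k = -0.7605
Step 1: x-update.
Minimize 4*x^2 + 7*x + (5.0/2)*(x + 0.4701 - 0.7605)^2
FOC: (2*4 + 5.0)*x = -7 + 5.0*(-0.4701 + 0.7605)
x^{k+1} = -0.4268
Step 2: z-update.
Minimize 7*z^2 + 10*z + (5.0/2)*(-0.4268 - z - 0.7605)^2
FOC: (2*7 + 5.0)*z = -10 + 5.0*(-0.4268 - 0.7605)
z^{k+1} = -0.8388
Step 3: u-update.
u^{k+1} = -0.7605 - 0.4268 + 0.8388 = -0.3485
Step 4: Primal residual = |-0.4268 + 0.8388| = 0.412


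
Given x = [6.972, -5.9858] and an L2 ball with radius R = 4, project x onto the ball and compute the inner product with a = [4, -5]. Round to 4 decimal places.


Step 1: Compute ||x|| (intermediates to 6 decimals).
||x|| = sqrt(6.972^2 + (-5.9858)^2) = 9.189047
Step 2: Project.
Since ||x|| > R, scale = R/||x|| = 4/9.189047 = 0.435301, proj(x) = scale * x
proj(x) = [3.034919, -2.605625]
Step 3: Dot product.
a^T * proj(x) = 4*3.034919 - 5*(-2.605625) = 25.1678


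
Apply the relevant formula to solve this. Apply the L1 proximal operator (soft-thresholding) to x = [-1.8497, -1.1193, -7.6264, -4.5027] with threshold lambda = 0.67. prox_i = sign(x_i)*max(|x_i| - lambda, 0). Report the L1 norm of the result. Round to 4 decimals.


Soft-thresholding with lambda = 0.67:
prox(-1.8497) = sign(-1.8497)*max(|-1.8497| - 0.67, 0) = -1.1797
prox(-1.1193) = sign(-1.1193)*max(|-1.1193| - 0.67, 0) = -0.4493
prox(-7.6264) = sign(-7.6264)*max(|-7.6264| - 0.67, 0) = -6.9564
prox(-4.5027) = sign(-4.5027)*max(|-4.5027| - 0.67, 0) = -3.8327
prox(x) = [-1.1797, -0.4493, -6.9564, -3.8327]
||prox(x)||_1 = 1.1797 + 0.4493 + 6.9564 + 3.8327 = 12.4181


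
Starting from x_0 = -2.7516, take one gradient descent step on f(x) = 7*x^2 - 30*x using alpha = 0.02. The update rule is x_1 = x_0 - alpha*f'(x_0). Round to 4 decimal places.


We compute the gradient at x_0 and apply the update.
f'(x) = 14*x - 30
f'(-2.7516) = 14*-2.7516 - 30 = -68.5224
x_1 = -2.7516 - 0.02*-68.5224 = -1.3812


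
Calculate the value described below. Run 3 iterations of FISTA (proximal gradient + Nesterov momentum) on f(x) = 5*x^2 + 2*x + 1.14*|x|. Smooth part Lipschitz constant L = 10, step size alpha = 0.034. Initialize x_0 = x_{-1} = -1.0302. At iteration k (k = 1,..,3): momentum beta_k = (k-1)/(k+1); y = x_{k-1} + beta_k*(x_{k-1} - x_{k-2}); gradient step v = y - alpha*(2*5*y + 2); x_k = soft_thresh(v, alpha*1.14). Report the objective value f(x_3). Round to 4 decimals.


FISTA on f(x) = 5*x^2 + 2*x + 1.14*|x|
L = 10, alpha = 0.034
Iteration 1: beta = 0.0, y = -1.0302 + 0.0*(-1.0302 + 1.0302) = -1.0302
  grad(y) = -8.302, v = y - alpha*grad = -0.7479
  prox(v) = soft_thresh(-0.7479, 0.0388) = -0.7092
Iteration 2: beta = 0.3333, y = -0.7092 + 0.3333*(-0.7092 + 1.0302) = -0.6022
  grad(y) = -4.0216, v = y - alpha*grad = -0.4654
  prox(v) = soft_thresh(-0.4654, 0.0388) = -0.4267
Iteration 3: beta = 0.5, y = -0.4267 + 0.5*(-0.4267 + 0.7092) = -0.2854
  grad(y) = -0.8542, v = y - alpha*grad = -0.2564
  prox(v) = soft_thresh(-0.2564, 0.0388) = -0.2176
f(x_3) = 5*(-0.2176)^2 + 2*(-0.2176) + 1.14*|-0.2176| = 0.0496


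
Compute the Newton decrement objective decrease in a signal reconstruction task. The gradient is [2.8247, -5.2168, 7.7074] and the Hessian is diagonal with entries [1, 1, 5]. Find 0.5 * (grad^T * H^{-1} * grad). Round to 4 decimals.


Step 1: H is diagonal, so H^(-1) * g = [2.8247, -5.2168, 1.5415].
Step 2: g^T H^(-1) g = sum_i g_i^2 / H_ii
  = (2.8247)^2/1 + (-5.2168)^2/1 + (7.7074)^2/5
  = 7.9789 + 27.215 + 11.8808 = 47.0747
Step 3: Objective decrease = 0.5 * g^T H^(-1) g = 23.5374


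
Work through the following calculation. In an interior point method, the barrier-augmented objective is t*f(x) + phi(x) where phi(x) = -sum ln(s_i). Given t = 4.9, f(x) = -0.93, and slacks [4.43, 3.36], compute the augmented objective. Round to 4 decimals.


Step 1: Compute log-barrier.
ln values: [1.4884, 1.2119]
phi = -(1.4884 + 1.2119) = -2.7003
Step 2: Compute augmented objective.
t*f(x) = 4.9*-0.93 = -4.557
Total = -4.557 - 2.7003 = -7.2573


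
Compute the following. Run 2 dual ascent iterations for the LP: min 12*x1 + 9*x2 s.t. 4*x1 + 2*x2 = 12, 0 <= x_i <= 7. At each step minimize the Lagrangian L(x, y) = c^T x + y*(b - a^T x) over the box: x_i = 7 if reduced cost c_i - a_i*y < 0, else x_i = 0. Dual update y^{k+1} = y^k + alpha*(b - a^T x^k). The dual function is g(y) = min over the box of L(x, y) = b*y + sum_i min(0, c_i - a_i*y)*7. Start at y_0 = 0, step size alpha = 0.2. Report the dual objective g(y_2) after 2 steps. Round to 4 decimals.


Dual ascent for LP: min 12*x1 + 9*x2, 4*x1 + 2*x2 = 12, 0 <= x_i <= 7
Step 1: y^k = 0.0, reduced costs: (12.0, 9.0)
  x^k = (0.0, 0.0), subgradient = b - a^T x = 12.0
  y^{k+1} = 0.0 + 0.2*12.0 = 2.4
Step 2: y^k = 2.4, reduced costs: (2.4, 4.2)
  x^k = (0.0, 0.0), subgradient = b - a^T x = 12.0
  y^{k+1} = 2.4 + 0.2*12.0 = 4.8
Dual objective at y_2 = 4.8: reduced costs (-7.2, -0.6), box minimizer x = (7.0, 7.0)
g(y_2) = b*y + (c1 - a1*y)*x1 + (c2 - a2*y)*x2 = 12*4.8 + (-7.2)*7.0 + (-0.6)*7.0 = 57.6 - 50.4 - 4.2 = 3.0


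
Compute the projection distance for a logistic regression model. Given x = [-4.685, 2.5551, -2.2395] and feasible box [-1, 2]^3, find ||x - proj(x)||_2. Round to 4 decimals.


Project each component onto [-1, 2].
clip(-4.685) = -1.0, clip(2.5551) = 2.0, clip(-2.2395) = -1.0
Projection = [-1.0, 2.0, -1.0]
Squared diffs: [13.5792, 0.3081, 1.5364]
Distance = sqrt(15.4237) = 3.9273


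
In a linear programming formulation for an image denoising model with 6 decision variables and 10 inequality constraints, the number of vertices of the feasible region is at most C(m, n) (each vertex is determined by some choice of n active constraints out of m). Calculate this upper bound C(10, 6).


Each vertex corresponds to some choice of n active constraints out of m, so the number of vertices is at most C(m, n) = m! / (n!(m-n)!).
m = 10, n = 6
Numerator: 10 * 9 * 8 * 7 * 6 * 5
Denominator: 6! = 720
C(10, 6) = 210


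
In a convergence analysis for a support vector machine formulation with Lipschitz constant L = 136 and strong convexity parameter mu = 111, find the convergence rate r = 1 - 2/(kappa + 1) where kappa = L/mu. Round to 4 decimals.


Step 1: Compute the condition number.
kappa = L/mu = 136/111 = 1.2252
Step 2: Compute the convergence rate.
r = 1 - 2/(kappa + 1) = 1 - 2*mu/(L + mu) = (L - mu)/(L + mu) = 25/247 = 0.1012


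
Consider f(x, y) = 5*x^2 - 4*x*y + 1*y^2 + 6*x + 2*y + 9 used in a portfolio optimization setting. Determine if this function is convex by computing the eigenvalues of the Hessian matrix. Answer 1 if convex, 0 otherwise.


The Hessian of f(x,y) = 5*x^2 - 4*x*y + 1*y^2 + 6*x + 2*y + 9 is:
H = [[10, -4], [-4, 2]]
Trace = 10 + 2 = 12
Determinant = 10*2 - (-4)^2 = 4
Discriminant = (12)^2 - 4*4 = 128.0
Eigenvalues: lambda_1 = 0.3431, lambda_2 = 11.6569
The function is convex.

1


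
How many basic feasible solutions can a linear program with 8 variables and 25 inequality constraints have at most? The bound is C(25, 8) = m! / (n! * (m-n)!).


Each vertex corresponds to some choice of n active constraints out of m, so the number of vertices is at most C(m, n) = m! / (n!(m-n)!).
m = 25, n = 8
Numerator: 25 * 24 * 23 * 22 * 21 * 20 * 19 * 18
Denominator: 8! = 40320
C(25, 8) = 1081575


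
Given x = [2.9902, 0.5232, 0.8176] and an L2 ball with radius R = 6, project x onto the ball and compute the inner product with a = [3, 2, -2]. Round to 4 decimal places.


Step 1: Compute ||x|| (intermediates to 6 decimals).
||x|| = sqrt(2.9902^2 + 0.5232^2 + 0.8176^2) = 3.143804
Step 2: Project.
Since ||x|| <= R, proj = x (no scaling needed).
proj(x) = [2.9902, 0.5232, 0.8176]
Step 3: Dot product.
a^T * proj(x) = 3*2.9902 + 2*0.5232 - 2*0.8176 = 8.3818


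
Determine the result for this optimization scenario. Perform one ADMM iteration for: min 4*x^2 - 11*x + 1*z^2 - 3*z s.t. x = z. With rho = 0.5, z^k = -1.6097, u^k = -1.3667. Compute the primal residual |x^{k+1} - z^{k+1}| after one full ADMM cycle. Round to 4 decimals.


ADMM iteration with rho = 0.5, z^k = -1.6097, u^k = -1.3667
Step 1: x-update.
Minimize 4*x^2 - 11*x + (0.5/2)*(x + 1.6097 - 1.3667)^2
FOC: (2*4 + 0.5)*x = 11 + 0.5*(-1.6097 + 1.3667)
x^{k+1} = 1.2798
Step 2: z-update.
Minimize 1*z^2 - 3*z + (0.5/2)*(1.2798 - z - 1.3667)^2
FOC: (2*1 + 0.5)*z = 3 + 0.5*(1.2798 - 1.3667)
z^{k+1} = 1.1826
Step 3: u-update.
u^{k+1} = -1.3667 + 1.2798 - 1.1826 = -1.2695
Step 4: Primal residual = |1.2798 - 1.1826| = 0.0972


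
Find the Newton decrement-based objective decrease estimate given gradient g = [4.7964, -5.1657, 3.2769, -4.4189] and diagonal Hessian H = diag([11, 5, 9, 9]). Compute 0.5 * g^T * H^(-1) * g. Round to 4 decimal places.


Step 1: H is diagonal, so H^(-1) * g = [0.436, -1.0331, 0.3641, -0.491].
Step 2: g^T H^(-1) g = sum_i g_i^2 / H_ii
  = (4.7964)^2/11 + (-5.1657)^2/5 + (3.2769)^2/9 + (-4.4189)^2/9
  = 2.0914 + 5.3369 + 1.1931 + 2.1696 = 10.791
Step 3: Objective decrease = 0.5 * g^T H^(-1) g = 5.3955


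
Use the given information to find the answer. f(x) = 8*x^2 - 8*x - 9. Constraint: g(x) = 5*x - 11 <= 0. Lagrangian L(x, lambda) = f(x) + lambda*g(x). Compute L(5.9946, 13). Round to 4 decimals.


Step 1: Evaluate f(x).
f(5.9946) = 8*5.9946^2 - 8*5.9946 - 9 = 230.525
Step 2: Evaluate g(x).
g(5.9946) = 5*5.9946 - 11 = 18.973
Step 3: Compute Lagrangian.
L = 230.525 + 13*18.973 = 477.174


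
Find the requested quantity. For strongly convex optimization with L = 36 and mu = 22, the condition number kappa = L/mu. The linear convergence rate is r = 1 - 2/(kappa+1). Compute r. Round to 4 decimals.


Step 1: Compute the condition number.
kappa = L/mu = 36/22 = 1.6364
Step 2: Compute the convergence rate.
r = 1 - 2/(kappa + 1) = 1 - 2*mu/(L + mu) = (L - mu)/(L + mu) = 14/58 = 0.2414


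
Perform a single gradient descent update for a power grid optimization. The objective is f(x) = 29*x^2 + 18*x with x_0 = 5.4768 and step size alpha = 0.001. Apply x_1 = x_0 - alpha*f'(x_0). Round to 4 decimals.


We compute the gradient at x_0 and apply the update.
f'(x) = 58*x + 18
f'(5.4768) = 58*5.4768 + 18 = 335.6544
x_1 = 5.4768 - 0.001*335.6544 = 5.1411


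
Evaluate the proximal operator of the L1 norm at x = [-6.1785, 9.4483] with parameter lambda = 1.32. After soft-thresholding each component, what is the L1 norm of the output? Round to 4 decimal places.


Soft-thresholding with lambda = 1.32:
prox(-6.1785) = sign(-6.1785)*max(|-6.1785| - 1.32, 0) = -4.8585
prox(9.4483) = sign(9.4483)*max(|9.4483| - 1.32, 0) = 8.1283
prox(x) = [-4.8585, 8.1283]
||prox(x)||_1 = 4.8585 + 8.1283 = 12.9868


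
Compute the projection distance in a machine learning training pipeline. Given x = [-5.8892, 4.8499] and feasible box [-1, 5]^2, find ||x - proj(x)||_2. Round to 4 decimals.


Project each component onto [-1, 5].
clip(-5.8892) = -1.0, clip(4.8499) = 4.8499
Projection = [-1.0, 4.8499]
Squared diffs: [23.9043, 0.0]
Distance = sqrt(23.9043) = 4.8892


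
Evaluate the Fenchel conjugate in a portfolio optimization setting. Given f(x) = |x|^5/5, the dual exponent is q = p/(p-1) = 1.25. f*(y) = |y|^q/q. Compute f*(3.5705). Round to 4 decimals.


The conjugate exponent q satisfies 1/p + 1/q = 1.
p = 5, so q = 5/(5 - 1) = 1.25
|y|^q = 3.5705^1.25 = 4.9081
f*(3.5705) = 4.9081 / 1.25 = 3.9265


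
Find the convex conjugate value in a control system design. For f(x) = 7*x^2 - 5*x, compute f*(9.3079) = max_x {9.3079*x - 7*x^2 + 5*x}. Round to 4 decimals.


f*(y) = sup_x {y*x - a*x^2 - b*x} = sup_x {(y-b)*x - a*x^2}
FOC: (y - b) - 2a*x = 0 => x* = (y - b)/(2a)
x* = (9.3079 + 5)/(2*7) = 1.022
f*(9.3079) = (y-b)^2/(4a) = (9.3079 + 5)^2/(4*7)
= 204.716/28 = 7.3113


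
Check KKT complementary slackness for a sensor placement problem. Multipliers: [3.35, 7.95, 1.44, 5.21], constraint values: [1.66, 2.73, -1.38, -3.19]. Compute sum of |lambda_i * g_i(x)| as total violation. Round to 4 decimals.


KKT complementary slackness check:
lambda_1 * g_1 = 3.35 * 1.66 = 5.561
lambda_2 * g_2 = 7.95 * 2.73 = 21.7035
lambda_3 * g_3 = 1.44 * -1.38 = -1.9872
lambda_4 * g_4 = 5.21 * -3.19 = -16.6199
Total violation = 5.561 + 21.7035 + 1.9872 + 16.6199 = 45.8716


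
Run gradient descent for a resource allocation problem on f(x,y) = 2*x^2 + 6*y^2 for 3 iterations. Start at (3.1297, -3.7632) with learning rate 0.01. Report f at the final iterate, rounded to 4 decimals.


Gradient descent on f(x,y) = 2*x^2 + 6*y^2.
Starting point: (3.1297, -3.7632), alpha = 0.01
Step 1: grad_x = 2*2*3.1297 = 12.5188, grad_y = 2*6*-3.7632 = -45.1584
  x_1 = 3.1297 - 0.01*12.5188 = 3.0045
  y_1 = -3.7632 - 0.01*-45.1584 = -3.3116
Step 2: grad_x = 2*2*3.0045 = 12.018, grad_y = 2*6*-3.3116 = -39.7394
  x_2 = 3.0045 - 0.01*12.018 = 2.8843
  y_2 = -3.3116 - 0.01*-39.7394 = -2.9142
Step 3: grad_x = 2*2*2.8843 = 11.5373, grad_y = 2*6*-2.9142 = -34.9707
  x_3 = 2.8843 - 0.01*11.5373 = 2.769
  y_3 = -2.9142 - 0.01*-34.9707 = -2.5645
f(2.769, -2.5645) = 2*2.769^2 + 6*(-2.5645)^2 = 54.7947


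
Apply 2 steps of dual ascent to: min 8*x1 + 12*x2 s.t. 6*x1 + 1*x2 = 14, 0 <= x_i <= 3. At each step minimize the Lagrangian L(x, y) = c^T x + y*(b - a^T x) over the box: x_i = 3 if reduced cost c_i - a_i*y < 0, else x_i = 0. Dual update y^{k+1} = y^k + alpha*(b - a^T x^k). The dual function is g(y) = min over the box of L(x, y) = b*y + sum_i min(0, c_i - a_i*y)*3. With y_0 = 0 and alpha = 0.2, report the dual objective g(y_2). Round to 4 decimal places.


Dual ascent for LP: min 8*x1 + 12*x2, 6*x1 + 1*x2 = 14, 0 <= x_i <= 3
Step 1: y^k = 0.0, reduced costs: (8.0, 12.0)
  x^k = (0.0, 0.0), subgradient = b - a^T x = 14.0
  y^{k+1} = 0.0 + 0.2*14.0 = 2.8
Step 2: y^k = 2.8, reduced costs: (-8.8, 9.2)
  x^k = (3.0, 0.0), subgradient = b - a^T x = -4.0
  y^{k+1} = 2.8 + 0.2*-4.0 = 2.0
Dual objective at y_2 = 2.0: reduced costs (-4.0, 10.0), box minimizer x = (3.0, 0.0)
g(y_2) = b*y + (c1 - a1*y)*x1 + (c2 - a2*y)*x2 = 14*2.0 + (-4.0)*3.0 + 10.0*0.0 = 28.0 - 12.0 + 0.0 = 16.0


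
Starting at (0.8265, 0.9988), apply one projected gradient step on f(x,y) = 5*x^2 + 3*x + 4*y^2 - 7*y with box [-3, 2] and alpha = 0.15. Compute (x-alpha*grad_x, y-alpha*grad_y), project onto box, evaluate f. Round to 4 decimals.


Step 1: Compute gradient at (0.8265, 0.9988).
grad_x = 2*5*0.8265 + 3 = 11.265
grad_y = 2*4*0.9988 - 7 = 0.9904
Step 2: Gradient step.
x_raw = 0.8265 - 0.15*11.265 = -0.8633
y_raw = 0.9988 - 0.15*0.9904 = 0.8502
Step 3: Project onto [-3, 2].
x_proj = clip(-0.8633) = -0.8633
y_proj = clip(0.8502) = 0.8502
Step 4: Evaluate f.
f(-0.8633, 0.8502) = -1.9238
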